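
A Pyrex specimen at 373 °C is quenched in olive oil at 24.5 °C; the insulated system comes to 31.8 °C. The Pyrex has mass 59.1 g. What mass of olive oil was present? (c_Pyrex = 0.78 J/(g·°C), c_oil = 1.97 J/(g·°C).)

Heat lost by the Pyrex = heat gained by the oil:
59.1×0.78×(373 − 31.8) = m×1.97×(31.8 − 24.5)
14.38 m = 15729  ⇒  m ≈ 1094 g

m ≈ 1090 g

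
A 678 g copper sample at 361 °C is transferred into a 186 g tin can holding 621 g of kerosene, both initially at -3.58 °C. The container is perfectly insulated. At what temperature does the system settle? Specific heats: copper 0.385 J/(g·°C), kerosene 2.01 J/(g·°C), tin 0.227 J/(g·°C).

Taking heat into each body as positive, Σ m c ΔT = 0:
678·0.385·(T − 361) + 621·2.01·(T − (-3.58)) + 186·0.227·(T − (-3.58)) = 0
1551.5 T = 89612
T = 89612 / 1551.5 = 57.8 °C

T_f ≈ 57.8 °C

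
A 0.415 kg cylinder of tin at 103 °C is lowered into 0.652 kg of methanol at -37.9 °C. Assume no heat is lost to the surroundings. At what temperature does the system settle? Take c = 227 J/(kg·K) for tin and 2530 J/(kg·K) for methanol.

T_f ≈ -30.3 °C

T_f is the heat-capacity-weighted average of the initial temperatures:
T_f = (94.2*103 + 1649.6*(-37.9)) / (94.2 + 1649.6)
    = -52815 / 1743.8 ≈ -30.29 °C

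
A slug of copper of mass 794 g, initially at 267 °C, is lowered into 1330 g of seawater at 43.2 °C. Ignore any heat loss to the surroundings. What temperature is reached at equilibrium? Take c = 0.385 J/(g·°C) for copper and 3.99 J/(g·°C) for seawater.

T_f ≈ 55.4 °C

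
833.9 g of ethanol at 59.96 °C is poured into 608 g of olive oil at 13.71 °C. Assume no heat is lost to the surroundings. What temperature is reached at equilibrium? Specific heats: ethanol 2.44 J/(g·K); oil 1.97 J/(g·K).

T_f ≈ 42.8 °C

Setting the total heat transfer to zero:
833.9·2.44·(T − 59.96) + 608·1.97·(T − 13.71) = 0
2034.7(T − 59.96) + 1197.8(T − 13.71) = 0
3232.5 T = 138423
T = 138423 / 3232.5 = 42.8 °C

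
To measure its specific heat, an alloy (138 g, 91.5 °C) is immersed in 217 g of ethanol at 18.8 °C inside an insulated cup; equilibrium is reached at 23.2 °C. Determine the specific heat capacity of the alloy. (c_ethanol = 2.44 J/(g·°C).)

m_s c (T_s − T_f) = m_ethanol c_ethanol (T_f − T_0):
138·c·(91.5 − 23.2) = 217·2.44·(23.2 − 18.8)
9425.4 c = 2329.7  ⇒  c ≈ 0.2472 J/(g·°C)

c ≈ 0.247 J/(g·°C)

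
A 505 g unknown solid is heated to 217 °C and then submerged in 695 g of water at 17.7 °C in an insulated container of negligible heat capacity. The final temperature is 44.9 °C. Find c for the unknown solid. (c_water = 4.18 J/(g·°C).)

c ≈ 0.909 J/(g·°C)

m_s c (T_s − T_f) = m_water c_water (T_f − T_0):
505×c×(217 − 44.9) = 695×4.18×(44.9 − 17.7)
86910 c = 79019  ⇒  c ≈ 0.9092 J/(g·°C)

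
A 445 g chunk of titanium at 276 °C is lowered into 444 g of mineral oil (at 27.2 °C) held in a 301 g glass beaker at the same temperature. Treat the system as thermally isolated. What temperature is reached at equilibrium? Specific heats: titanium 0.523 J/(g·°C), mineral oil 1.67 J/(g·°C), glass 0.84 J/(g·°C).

T_f ≈ 74.4 °C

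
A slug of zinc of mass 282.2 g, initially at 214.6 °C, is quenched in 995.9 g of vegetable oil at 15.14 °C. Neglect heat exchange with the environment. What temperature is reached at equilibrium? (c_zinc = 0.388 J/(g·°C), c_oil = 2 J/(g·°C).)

Conservation of energy gives ΣQ = 0:
282.2*0.388*(T − 214.6) + 995.9*2*(T − 15.14) = 0
(109.49 + 1991.8) T = 109.49*214.6 + 1991.8*15.14
T ≈ 25.53 °C

T_f ≈ 25.5 °C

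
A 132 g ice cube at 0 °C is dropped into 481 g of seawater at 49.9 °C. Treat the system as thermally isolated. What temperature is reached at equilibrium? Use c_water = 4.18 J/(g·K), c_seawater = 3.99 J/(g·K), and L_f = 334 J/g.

T_f ≈ 20.9 °C

Net heat exchanged in the isolated system is zero:
latent heat to melt: 132·334 = 44088; warm the meltwater: 551.76 T; seawater cools: 481·3.99·(T − 49.9) = 1919.2(T − 49.9)
2470.9 T = 95768 − 44088 = 51680
T ≈ 20.91 °C — above 0 °C, consistent with complete melting.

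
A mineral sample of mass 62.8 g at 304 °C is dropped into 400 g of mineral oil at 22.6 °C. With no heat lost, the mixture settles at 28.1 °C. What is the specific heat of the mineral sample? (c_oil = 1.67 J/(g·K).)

c ≈ 0.212 J/(g·K)

Heat lost by the mineral sample = heat gained by the oil:
62.8×c×(304 − 28.1) = 400×1.67×(28.1 − 22.6)
17327 c = 3674  ⇒  c ≈ 0.212 J/(g·K)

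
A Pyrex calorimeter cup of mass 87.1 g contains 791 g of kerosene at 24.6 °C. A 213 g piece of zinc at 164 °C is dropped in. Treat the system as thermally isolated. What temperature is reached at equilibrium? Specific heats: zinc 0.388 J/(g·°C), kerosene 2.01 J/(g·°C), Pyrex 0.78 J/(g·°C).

T_f ≈ 31.2 °C

Taking heat into each body as positive, Σ m c ΔT = 0:
213·0.388·(T − 164) + 791·2.01·(T − 24.6) + 87.1·0.78·(T − 24.6) = 0
82.64(T − 164) + 1589.9(T − 24.6) + 67.94(T − 24.6) = 0
(82.64 + 1589.9 + 67.94) T = 82.64·164 + 1589.9·24.6 + 67.94·24.6
T ≈ 31.22 °C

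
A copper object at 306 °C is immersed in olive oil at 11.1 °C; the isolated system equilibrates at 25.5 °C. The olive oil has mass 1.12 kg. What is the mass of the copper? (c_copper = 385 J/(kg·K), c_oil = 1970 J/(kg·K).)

Heat gained plus heat lost sum to zero:
m·385·(25.5 − 306) + 1.12·1970·(25.5 − 11.1) = 0
-107992 m = -31772
m = -31772/-107992 ≈ 0.2942 kg

m ≈ 0.294 kg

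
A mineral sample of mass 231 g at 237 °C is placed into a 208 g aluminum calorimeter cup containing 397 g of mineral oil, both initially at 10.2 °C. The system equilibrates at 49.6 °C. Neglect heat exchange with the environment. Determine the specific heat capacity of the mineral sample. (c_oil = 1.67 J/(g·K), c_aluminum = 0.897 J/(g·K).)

c ≈ 0.773 J/(g·K)

Energy conservation, ΣQ = 0:
231×c×(49.6 − 237) + 397×1.67×(49.6 − 10.2) + 208×0.897×(49.6 − 10.2) = 0
-43289 c = -33473
c = -33473/-43289 ≈ 0.7732 J/(g·K)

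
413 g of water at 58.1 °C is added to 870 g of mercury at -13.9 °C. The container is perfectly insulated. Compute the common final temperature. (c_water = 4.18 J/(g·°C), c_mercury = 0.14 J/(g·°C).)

T_f ≈ 53.4 °C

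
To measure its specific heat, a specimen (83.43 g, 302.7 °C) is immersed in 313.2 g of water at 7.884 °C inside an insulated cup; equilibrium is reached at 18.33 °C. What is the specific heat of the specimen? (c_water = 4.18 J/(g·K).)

Conservation of energy gives ΣQ = 0:
83.43·c·(18.33 − 302.7) + 313.2·4.18·(18.33 − 7.884) = 0
-23725 c = -13676
c = -13676/-23725 ≈ 0.5764 J/(g·K)

c ≈ 0.576 J/(g·K)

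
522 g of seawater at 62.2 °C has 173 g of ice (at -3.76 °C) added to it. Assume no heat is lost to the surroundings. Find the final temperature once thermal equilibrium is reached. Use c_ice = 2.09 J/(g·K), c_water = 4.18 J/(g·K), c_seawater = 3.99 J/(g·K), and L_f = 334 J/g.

Net heat exchanged in the isolated system is zero:
warm ice to 0 °C: 173·2.09·(0 − (-3.76)) = 1359.5
  fusion: m_ice L_f = 173·334 = 57782
  warm the meltwater: 723.14 T
  seawater: 2082.8(T − 62.2)
2805.9 T = 129549 − 59142 = 70407
T ≈ 25.09 °C (positive, so assuming full melt was valid).

T_f ≈ 25.1 °C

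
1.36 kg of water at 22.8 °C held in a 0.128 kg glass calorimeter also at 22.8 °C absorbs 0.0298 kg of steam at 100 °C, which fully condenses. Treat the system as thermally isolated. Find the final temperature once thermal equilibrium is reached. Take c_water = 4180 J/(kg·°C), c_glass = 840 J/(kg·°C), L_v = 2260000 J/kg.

T_f ≈ 35.8 °C

Heat gained plus heat lost sum to zero:
condense steam: −0.0298×2260000 = −67348
  condensed water 100 °C→T: 124.56(T − 100)
  original water: 5684.8(T − 22.8)
  glass cup: 0.128×840×(T − 22.8) = 107.52(T − 22.8)
5916.9 T = 67348 + 12456 + 132065 = 211869
T ≈ 35.81 °C — below 100 °C, confirming all the steam condensed.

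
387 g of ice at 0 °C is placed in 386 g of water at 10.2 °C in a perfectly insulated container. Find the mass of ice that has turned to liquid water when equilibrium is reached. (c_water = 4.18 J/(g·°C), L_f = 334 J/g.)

m_melted ≈ 49.3 g

Cooling the water to 0 °C releases 386·4.18·10.2 = 16457 J.
Melting all 387 g of ice would need 387·334 = 129258 J.
That's not enough to melt it all — equilibrium is at 0 °C with ice remaining.
m_melted·334 = 16457  ⇒  m_melted ≈ 49.27 g.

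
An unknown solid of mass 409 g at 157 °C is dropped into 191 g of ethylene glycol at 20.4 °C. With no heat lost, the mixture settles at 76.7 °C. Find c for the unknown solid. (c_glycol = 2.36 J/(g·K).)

Heat lost by the unknown solid = heat gained by the glycol:
409×c×(157 − 76.7) = 191×2.36×(76.7 − 20.4)
32843 c = 25378  ⇒  c ≈ 0.7727 J/(g·K)

c ≈ 0.773 J/(g·K)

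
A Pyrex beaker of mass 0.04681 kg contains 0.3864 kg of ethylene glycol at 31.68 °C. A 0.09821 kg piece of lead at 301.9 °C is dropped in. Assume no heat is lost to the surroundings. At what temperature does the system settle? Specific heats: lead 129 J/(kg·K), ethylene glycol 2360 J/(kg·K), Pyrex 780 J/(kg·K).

T_f = Σ m_i c_i T_i / Σ m_i c_i:
T_f = (12.67*301.9 + 911.9*31.68 + 36.51*31.68) / (12.67 + 911.9 + 36.51)
    = 33871 / 961.08 ≈ 35.24 °C

T_f ≈ 35.2 °C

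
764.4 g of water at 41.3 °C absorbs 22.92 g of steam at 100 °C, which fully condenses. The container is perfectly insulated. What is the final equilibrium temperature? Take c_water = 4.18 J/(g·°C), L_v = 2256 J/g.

T_f ≈ 58.7 °C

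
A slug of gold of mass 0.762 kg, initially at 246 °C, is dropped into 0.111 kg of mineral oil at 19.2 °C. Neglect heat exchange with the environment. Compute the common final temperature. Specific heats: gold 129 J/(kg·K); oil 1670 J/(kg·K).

T_f ≈ 97.8 °C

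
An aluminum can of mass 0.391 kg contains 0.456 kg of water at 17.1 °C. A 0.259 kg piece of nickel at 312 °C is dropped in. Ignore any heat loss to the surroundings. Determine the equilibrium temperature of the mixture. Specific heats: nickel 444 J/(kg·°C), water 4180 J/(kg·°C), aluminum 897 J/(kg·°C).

T_f ≈ 31.4 °C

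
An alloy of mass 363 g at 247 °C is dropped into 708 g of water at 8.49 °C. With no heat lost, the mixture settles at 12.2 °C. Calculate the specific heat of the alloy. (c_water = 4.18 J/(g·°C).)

c ≈ 0.129 J/(g·°C)

m_s c (T_s − T_f) = m_water c_water (T_f − T_0):
363×c×(247 − 12.2) = 708×4.18×(12.2 − 8.49)
85232 c = 10980  ⇒  c ≈ 0.1288 J/(g·°C)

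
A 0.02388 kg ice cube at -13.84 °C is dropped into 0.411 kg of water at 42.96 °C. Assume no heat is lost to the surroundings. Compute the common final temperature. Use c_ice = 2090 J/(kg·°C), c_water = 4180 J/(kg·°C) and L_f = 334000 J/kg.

Energy conservation, ΣQ = 0:
ice -13.84→0 °C: 0.02388·2090·13.84 = 690.74
  melt ice: 0.02388·334000 = 7975.9
  meltwater 0→T: 0.02388·4180·T = 99.82 T
  water: 1718(T − 42.96)
1817.8 T = 73804 − 8666.7 = 65138
T ≈ 35.83 °C. Since T > 0 °C, the all-ice-melts assumption holds.

T_f ≈ 35.8 °C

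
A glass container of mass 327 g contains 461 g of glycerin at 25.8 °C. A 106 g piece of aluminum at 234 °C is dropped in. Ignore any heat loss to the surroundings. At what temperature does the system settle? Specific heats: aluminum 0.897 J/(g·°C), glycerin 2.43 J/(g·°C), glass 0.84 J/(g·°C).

T_f = Σ m_i c_i T_i / Σ m_i c_i:
T_f = (95.08·234 + 1120.2·25.8 + 274.68·25.8) / (95.08 + 1120.2 + 274.68)
    = 58238 / 1490 ≈ 39.09 °C

T_f ≈ 39.1 °C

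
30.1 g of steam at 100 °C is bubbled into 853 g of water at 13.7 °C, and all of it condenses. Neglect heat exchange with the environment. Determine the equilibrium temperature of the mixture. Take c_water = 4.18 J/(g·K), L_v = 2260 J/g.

Setting the total heat transfer to zero:
latent heat released on condensation: 30.1×2260 = 68026
  condensed water 100 °C→T: 125.82(T − 100)
  water warms: 853×4.18×(T − 13.7) = 3565.5(T − 13.7)
3691.4 T = 68026 + 12582 + 48848 = 129456
T ≈ 35.07 °C — below 100 °C, confirming all the steam condensed.

T_f ≈ 35.1 °C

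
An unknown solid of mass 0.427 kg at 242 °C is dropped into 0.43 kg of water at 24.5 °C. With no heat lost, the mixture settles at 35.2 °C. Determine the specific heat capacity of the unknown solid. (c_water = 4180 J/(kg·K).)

Heat lost by the unknown solid = heat gained by the water:
0.427×c×(242 − 35.2) = 0.43×4180×(35.2 − 24.5)
88.3 c = 19232  ⇒  c ≈ 217.8 J/(kg·K)

c ≈ 218 J/(kg·K)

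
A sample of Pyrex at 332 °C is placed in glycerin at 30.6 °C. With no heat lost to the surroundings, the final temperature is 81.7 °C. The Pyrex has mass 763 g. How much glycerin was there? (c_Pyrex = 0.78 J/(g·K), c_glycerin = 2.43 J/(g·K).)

m ≈ 1200 g

Net heat exchanged in the isolated system is zero:
763×0.78×(81.7 − 332) + m×2.43×(81.7 − 30.6) = 0
124.17 m = 148964
m = 148964/124.17 ≈ 1200 g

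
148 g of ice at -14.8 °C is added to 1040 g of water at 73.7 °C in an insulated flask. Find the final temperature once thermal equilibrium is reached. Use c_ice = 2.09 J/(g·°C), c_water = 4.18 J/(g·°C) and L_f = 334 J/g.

T_f ≈ 53.6 °C

Let T be the final temperature. ΣQ_i = 0:
ice -14.8→0 °C: 148·2.09·14.8 = 4577.9; latent heat to melt: 148·334 = 49432; warm the meltwater: 618.64 T; water cools: 1040·4.18·(T − 73.7) = 4347.2(T − 73.7)
4965.8 T = 320389 − 54010 = 266379
T ≈ 53.64 °C — above 0 °C, consistent with complete melting.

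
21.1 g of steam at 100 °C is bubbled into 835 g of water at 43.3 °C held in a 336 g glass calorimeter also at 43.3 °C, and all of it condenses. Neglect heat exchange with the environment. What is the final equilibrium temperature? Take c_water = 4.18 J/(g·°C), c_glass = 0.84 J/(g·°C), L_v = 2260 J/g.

T_f ≈ 56.9 °C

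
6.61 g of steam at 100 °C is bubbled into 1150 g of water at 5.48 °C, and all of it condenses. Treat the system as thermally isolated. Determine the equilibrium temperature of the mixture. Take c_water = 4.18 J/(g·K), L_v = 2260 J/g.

T_f ≈ 9.1 °C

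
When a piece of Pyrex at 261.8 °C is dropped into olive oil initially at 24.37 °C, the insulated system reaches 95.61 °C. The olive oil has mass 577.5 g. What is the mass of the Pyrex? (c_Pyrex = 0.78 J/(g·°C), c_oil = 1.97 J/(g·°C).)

m ≈ 625 g

Heat lost by the Pyrex = heat gained by the oil:
m×0.78×(261.8 − 95.61) = 577.5×1.97×(95.61 − 24.37)
129.63 m = 81048  ⇒  m ≈ 625.2 g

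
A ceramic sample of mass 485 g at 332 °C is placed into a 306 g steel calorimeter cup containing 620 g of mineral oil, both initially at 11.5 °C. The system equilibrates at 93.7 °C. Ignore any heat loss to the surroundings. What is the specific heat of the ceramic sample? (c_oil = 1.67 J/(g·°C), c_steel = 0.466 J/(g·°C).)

c ≈ 0.838 J/(g·°C)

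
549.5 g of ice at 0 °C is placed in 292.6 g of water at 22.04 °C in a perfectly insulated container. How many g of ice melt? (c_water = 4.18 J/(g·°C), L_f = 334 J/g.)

Cooling the water to 0 °C releases 292.6×4.18×22.04 = 26956 J.
Fully melting the ice requires m_ice L_f = 549.5×334 = 183533 J.
That's not enough to melt it all — equilibrium is at 0 °C with ice remaining.
Mass melted = 26956/334 ≈ 80.71 g.

m_melted ≈ 80.7 g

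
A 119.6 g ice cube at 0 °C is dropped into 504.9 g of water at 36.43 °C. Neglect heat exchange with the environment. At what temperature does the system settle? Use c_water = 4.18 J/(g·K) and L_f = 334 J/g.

T_f ≈ 14.2 °C

Energy conservation, ΣQ = 0:
fusion: m_ice L_f = 119.6×334 = 39946
  warm the meltwater: 499.93 T
  water cools: 504.9×4.18×(T − 36.43) = 2110.5(T − 36.43)
2610.4 T = 76885 − 39946 = 36938
T ≈ 14.15 °C (positive, so assuming full melt was valid).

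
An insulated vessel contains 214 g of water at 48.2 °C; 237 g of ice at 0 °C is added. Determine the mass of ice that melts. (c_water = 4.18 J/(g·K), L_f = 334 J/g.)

m_melted ≈ 129 g

Cooling the water to 0 °C releases 214·4.18·48.2 = 43116 J.
Melting all 237 g of ice would need 237·334 = 79158 J.
That's not enough to melt it all — equilibrium is at 0 °C with ice remaining.
Mass melted = 43116/334 ≈ 129.1 g.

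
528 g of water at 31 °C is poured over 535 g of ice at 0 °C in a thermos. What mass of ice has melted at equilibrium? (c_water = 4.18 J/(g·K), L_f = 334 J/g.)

m_melted ≈ 205 g

Heat available from the water dropping to 0 °C: 528×4.18×31 = 68418 J.
To melt every bit of ice: 535×334 = 178690 J.
68418 J < 178690 J, so only part of the ice melts and the system sits at 0 °C.
m_melt = 68418 / L_f = 204.8 g.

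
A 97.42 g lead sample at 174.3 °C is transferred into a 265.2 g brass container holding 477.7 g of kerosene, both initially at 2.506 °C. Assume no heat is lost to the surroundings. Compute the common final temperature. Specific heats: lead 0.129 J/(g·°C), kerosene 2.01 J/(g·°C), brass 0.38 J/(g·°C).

T_f ≈ 4.5 °C

Taking heat into each body as positive, Σ m c ΔT = 0:
97.42×0.129×(T − 174.3) + 477.7×2.01×(T − 2.506) + 265.2×0.38×(T − 2.506) = 0
(12.57 + 960.18 + 100.78) T = 12.57×174.3 + 960.18×2.506 + 100.78×2.506
T = 4849.2/1073.5 ≈ 4.52 °C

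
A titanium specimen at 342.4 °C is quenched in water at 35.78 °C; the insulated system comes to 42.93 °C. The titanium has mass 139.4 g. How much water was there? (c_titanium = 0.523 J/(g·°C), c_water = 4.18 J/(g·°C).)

Setting the total heat transfer to zero:
139.4×0.523×(42.93 − 342.4) + m×4.18×(42.93 − 35.78) = 0
29.89 m = 21833
m = 21833/29.89 ≈ 730.5 g

m ≈ 731 g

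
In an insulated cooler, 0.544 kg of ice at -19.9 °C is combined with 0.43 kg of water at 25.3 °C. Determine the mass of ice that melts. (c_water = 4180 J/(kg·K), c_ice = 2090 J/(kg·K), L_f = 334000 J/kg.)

Cooling the water to 0 °C releases 0.43×4180×25.3 = 45474 J.
Warming the ice to 0 °C takes 0.544×2090×19.9 = 22626 J, leaving 22849 J for melting.
Melting all 0.544 kg of ice would need 0.544×334000 = 181696 J.
22849 J < 181696 J, so only part of the ice melts and the system sits at 0 °C.
m_melt = 22849 / L_f = 0.06841 kg.

m_melted ≈ 0.0684 kg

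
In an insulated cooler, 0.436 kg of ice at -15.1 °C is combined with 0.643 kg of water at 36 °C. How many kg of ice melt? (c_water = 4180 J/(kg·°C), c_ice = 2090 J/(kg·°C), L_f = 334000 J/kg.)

Heat available from the water dropping to 0 °C: 0.643×4180×36 = 96759 J.
Of that, 0.436×2090×15.1 = 13760 J goes to bring the ice to 0 °C, leaving 82999 J.
Melting all 0.436 kg of ice would need 0.436×334000 = 145624 J.
That's not enough to melt it all — equilibrium is at 0 °C with ice remaining.
m_melt = 82999 / L_f = 0.2485 kg.

m_melted ≈ 0.248 kg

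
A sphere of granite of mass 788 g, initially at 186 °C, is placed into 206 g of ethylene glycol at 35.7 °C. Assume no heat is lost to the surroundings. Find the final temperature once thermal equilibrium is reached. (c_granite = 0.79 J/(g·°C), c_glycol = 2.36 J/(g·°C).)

T_f ≈ 120.1 °C

Set heat shed by the hot body equal to heat absorbed by the cold body:
788×0.79×(186 − T) = 206×2.36×(T − 35.7)
622.52(186 − T) = 486.16(T − 35.7)
1108.7 T = 133145  ⇒  T ≈ 120.09 °C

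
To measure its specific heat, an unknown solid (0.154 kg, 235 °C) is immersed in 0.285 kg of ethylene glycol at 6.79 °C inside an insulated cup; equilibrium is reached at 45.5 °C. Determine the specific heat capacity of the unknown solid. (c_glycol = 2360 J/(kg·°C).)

Heat lost by the unknown solid = heat gained by the glycol:
0.154·c·(235 − 45.5) = 0.285·2360·(45.5 − 6.79)
29.18 c = 26036  ⇒  c ≈ 892.2 J/(kg·°C)

c ≈ 892 J/(kg·°C)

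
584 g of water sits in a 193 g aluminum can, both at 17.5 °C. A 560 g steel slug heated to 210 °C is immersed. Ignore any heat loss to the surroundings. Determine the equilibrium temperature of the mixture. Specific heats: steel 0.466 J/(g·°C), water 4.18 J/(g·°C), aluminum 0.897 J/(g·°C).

T_f ≈ 35.0 °C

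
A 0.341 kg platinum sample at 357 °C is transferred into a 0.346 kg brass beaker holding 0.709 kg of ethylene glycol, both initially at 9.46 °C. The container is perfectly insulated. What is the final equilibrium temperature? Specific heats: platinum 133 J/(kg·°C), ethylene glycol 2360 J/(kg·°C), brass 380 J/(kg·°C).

Net heat exchanged in the isolated system is zero:
0.341·133·(T − 357) + 0.709·2360·(T − 9.46) + 0.346·380·(T − 9.46) = 0
45.35(T − 357) + 1673.2(T − 9.46) + 131.48(T − 9.46) = 0
(45.35 + 1673.2 + 131.48) T = 45.35·357 + 1673.2·9.46 + 131.48·9.46
T = 33264 / 1850.1 = 18 °C

T_f ≈ 18.0 °C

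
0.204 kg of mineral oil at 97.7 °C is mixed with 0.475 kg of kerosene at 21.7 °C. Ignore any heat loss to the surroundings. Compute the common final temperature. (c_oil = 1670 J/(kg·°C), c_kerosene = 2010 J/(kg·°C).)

With ΣQ=0 the equilibrium temperature is the m·c-weighted mean:
T_f = (340.68×97.7 + 954.75×21.7) / (340.68 + 954.75)
    = 54003 / 1295.4 ≈ 41.69 °C

T_f ≈ 41.7 °C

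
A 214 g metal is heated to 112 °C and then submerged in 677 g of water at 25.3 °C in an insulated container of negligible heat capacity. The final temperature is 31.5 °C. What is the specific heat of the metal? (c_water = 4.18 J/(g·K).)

c ≈ 1.02 J/(g·K)

m_s c (T_s − T_f) = m_water c_water (T_f − T_0):
214×c×(112 − 31.5) = 677×4.18×(31.5 − 25.3)
17227 c = 17545  ⇒  c ≈ 1.018 J/(g·K)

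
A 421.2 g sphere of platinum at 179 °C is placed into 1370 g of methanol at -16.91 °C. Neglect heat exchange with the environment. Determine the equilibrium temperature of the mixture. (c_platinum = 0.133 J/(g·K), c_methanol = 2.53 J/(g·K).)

T_f ≈ -13.8 °C

With ΣQ=0 the equilibrium temperature is the m·c-weighted mean:
T_f = (56.02·179 + 3466.1·(-16.91)) / (56.02 + 3466.1)
    = -48584 / 3522.1 ≈ -13.79 °C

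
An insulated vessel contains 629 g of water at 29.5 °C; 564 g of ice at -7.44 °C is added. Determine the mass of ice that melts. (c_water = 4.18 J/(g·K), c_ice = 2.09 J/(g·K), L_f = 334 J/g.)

m_melted ≈ 206 g

Water can give up m c ΔT = 629×4.18×29.5 = 77562 J before reaching 0 °C.
Of that, 564×2.09×7.44 = 8770 J goes to bring the ice to 0 °C, leaving 68792 J.
Melting all 564 g of ice would need 564×334 = 188376 J.
That's not enough to melt it all — equilibrium is at 0 °C with ice remaining.
Mass melted = 68792/334 ≈ 206 g.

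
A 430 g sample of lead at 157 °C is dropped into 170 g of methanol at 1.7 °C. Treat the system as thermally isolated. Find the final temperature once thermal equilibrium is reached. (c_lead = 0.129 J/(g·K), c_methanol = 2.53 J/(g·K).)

T_f ≈ 19.4 °C

Let T be the final temperature. ΣQ_i = 0:
430·0.129·(T − 157) + 170·2.53·(T − 1.7) = 0
55.47(T − 157) + 430.1(T − 1.7) = 0
(55.47 + 430.1) T = 55.47·157 + 430.1·1.7
T = 9440/485.57 ≈ 19.44 °C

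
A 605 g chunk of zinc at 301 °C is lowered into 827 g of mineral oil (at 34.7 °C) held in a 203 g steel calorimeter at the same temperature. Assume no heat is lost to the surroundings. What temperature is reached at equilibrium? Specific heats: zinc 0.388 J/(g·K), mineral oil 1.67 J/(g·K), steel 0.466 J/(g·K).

With ΣQ=0 the equilibrium temperature is the m·c-weighted mean:
T_f = (234.74·301 + 1381.1·34.7 + 94.6·34.7) / (234.74 + 1381.1 + 94.6)
    = 121863 / 1710.4 ≈ 71.25 °C

T_f ≈ 71.2 °C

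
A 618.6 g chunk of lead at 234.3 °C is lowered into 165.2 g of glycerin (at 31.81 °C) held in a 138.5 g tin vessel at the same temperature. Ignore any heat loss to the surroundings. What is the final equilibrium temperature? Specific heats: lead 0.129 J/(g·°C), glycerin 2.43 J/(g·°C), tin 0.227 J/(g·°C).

Net heat exchanged in the isolated system is zero:
618.6·0.129·(T − 234.3) + 165.2·2.43·(T − 31.81) + 138.5·0.227·(T − 31.81) = 0
512.67 T = 32467
T = 32467 / 512.67 = 63.3 °C

T_f ≈ 63.3 °C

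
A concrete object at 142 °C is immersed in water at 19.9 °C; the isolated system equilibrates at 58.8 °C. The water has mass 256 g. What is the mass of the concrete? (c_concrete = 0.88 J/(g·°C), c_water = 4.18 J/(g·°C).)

m ≈ 569 g

Heat lost by the concrete = heat gained by the water:
m·0.88·(142 − 58.8) = 256·4.18·(58.8 − 19.9)
73.22 m = 41626  ⇒  m ≈ 568.5 g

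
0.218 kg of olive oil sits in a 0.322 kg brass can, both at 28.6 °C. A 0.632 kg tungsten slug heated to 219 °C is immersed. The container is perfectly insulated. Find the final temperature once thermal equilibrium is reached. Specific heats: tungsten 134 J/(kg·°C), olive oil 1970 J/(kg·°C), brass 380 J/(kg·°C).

T_f ≈ 53.9 °C

Setting the total heat transfer to zero:
0.632*134*(T − 219) + 0.218*1970*(T − 28.6) + 0.322*380*(T − 28.6) = 0
84.69(T − 219) + 429.46(T − 28.6) + 122.36(T − 28.6) = 0
(84.69 + 429.46 + 122.36) T = 84.69*219 + 429.46*28.6 + 122.36*28.6
T ≈ 53.93 °C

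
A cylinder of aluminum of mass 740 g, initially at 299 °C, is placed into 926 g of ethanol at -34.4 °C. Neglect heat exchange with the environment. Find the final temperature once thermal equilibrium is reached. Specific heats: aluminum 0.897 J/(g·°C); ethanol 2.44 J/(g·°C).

T_f ≈ 41.3 °C

Energy conservation, ΣQ = 0:
740×0.897×(T − 299) + 926×2.44×(T − (-34.4)) = 0
2923.2 T = 120745
T = 120745 / 2923.2 = 41.3 °C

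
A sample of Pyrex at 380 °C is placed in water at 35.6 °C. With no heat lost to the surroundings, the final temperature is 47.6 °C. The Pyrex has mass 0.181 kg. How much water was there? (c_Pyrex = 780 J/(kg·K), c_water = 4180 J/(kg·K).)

m ≈ 0.936 kg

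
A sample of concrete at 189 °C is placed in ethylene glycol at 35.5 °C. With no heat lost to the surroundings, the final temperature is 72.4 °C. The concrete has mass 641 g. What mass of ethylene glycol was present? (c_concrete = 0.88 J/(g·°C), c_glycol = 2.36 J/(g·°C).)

m ≈ 755 g

Taking heat into each body as positive, Σ m c ΔT = 0:
641×0.88×(72.4 − 189) + m×2.36×(72.4 − 35.5) = 0
87.08 m = 65772
m = 65772/87.08 ≈ 755.3 g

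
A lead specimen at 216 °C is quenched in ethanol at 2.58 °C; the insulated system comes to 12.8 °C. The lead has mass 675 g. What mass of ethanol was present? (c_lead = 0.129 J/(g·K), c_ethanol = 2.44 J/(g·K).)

|Q_lead| = |Q_ethanol|:
675·0.129·(216 − 12.8) = m·2.44·(12.8 − 2.58)
24.94 m = 17694  ⇒  m ≈ 709.5 g

m ≈ 710 g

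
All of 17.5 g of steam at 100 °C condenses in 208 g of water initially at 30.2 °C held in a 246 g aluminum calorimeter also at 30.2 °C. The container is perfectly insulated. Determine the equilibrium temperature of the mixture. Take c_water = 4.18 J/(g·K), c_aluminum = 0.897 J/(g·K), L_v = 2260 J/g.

T_f ≈ 68.6 °C

Setting the total heat transfer to zero:
steam→water at 100 °C releases m L_v = 17.5·2260 = 39550
  condensate cools 100→T: 17.5·4.18·(T − 100) = 73.15(T − 100)
  water warms: 208·4.18·(T − 30.2) = 869.44(T − 30.2)
  aluminum cup: 246·0.897·(T − 30.2) = 220.66(T − 30.2)
1163.3 T = 39550 + 7315 + 32921 = 79786
T ≈ 68.59 °C, under the boiling point, so the assumption holds.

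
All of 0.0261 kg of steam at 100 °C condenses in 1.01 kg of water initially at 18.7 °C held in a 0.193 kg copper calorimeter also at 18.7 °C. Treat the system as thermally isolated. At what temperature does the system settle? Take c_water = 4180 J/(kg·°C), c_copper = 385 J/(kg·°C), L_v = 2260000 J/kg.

T_f ≈ 34.1 °C

Energy balance with sensible and latent terms:
condense steam: −0.0261·2260000 = −58986; condensed water 100 °C→T: 109.1(T − 100); original water: 4221.8(T − 18.7); cup: 74.31(T − 18.7)
4405.2 T = 58986 + 10910 + 80337 = 150233
T ≈ 34.10 °C — below 100 °C, confirming all the steam condensed.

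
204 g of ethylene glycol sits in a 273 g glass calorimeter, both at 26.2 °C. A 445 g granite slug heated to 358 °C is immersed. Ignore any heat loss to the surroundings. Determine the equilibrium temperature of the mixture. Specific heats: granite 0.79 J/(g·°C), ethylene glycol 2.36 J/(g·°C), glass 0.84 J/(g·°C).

T_f ≈ 136.0 °C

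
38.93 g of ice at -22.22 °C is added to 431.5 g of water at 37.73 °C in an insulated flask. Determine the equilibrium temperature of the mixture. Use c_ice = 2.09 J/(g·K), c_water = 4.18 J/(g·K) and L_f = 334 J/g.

T_f ≈ 27.1 °C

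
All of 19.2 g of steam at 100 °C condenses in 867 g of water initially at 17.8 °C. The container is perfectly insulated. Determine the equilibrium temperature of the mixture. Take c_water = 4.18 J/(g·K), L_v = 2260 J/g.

T_f ≈ 31.3 °C

Energy balance with sensible and latent terms:
condense steam: −19.2·2260 = −43392; condensate cools 100→T: 19.2·4.18·(T − 100) = 80.26(T − 100); original water: 3624.1(T − 17.8)
3704.3 T = 43392 + 8025.6 + 64508 = 115926
T ≈ 31.29 °C — below 100 °C, confirming all the steam condensed.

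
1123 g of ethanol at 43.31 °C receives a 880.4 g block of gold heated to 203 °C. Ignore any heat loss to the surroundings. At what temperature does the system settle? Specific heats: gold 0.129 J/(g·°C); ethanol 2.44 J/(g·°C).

Taking heat into each body as positive, Σ m c ΔT = 0:
880.4×0.129×(T − 203) + 1123×2.44×(T − 43.31) = 0
113.57(T − 203) + 2740.1(T − 43.31) = 0
2853.7 T = 141730
T ≈ 49.67 °C

T_f ≈ 49.7 °C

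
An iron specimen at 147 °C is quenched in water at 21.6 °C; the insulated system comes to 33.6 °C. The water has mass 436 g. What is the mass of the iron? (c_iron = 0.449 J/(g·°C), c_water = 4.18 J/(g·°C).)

m ≈ 430 g

|Q_iron| = |Q_water|:
m×0.449×(147 − 33.6) = 436×4.18×(33.6 − 21.6)
50.92 m = 21870  ⇒  m ≈ 429.5 g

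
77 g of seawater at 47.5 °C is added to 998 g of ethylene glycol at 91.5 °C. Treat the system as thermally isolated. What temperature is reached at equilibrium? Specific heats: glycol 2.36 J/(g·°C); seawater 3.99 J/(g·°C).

T_f ≈ 86.4 °C

Net heat exchanged in the isolated system is zero:
998*2.36*(T − 91.5) + 77*3.99*(T − 47.5) = 0
(2355.3 + 307.23) T = 2355.3*91.5 + 307.23*47.5
T = 230102 / 2662.5 = 86.4 °C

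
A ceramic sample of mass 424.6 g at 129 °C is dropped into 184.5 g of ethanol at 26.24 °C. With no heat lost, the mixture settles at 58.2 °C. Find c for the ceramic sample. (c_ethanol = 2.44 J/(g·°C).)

c ≈ 0.479 J/(g·°C)

Energy conservation, ΣQ = 0:
424.6×c×(58.2 − 129) + 184.5×2.44×(58.2 − 26.24) = 0
-30062 c = -14388
c = -14388/-30062 ≈ 0.4786 J/(g·°C)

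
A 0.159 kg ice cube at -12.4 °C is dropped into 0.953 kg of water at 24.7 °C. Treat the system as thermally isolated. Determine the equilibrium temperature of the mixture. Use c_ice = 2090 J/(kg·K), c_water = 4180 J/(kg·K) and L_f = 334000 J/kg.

Net heat exchanged in the isolated system is zero:
warm ice to 0 °C: 0.159·2090·(0 − (-12.4)) = 4120.6; latent heat to melt: 0.159·334000 = 53106; warm the meltwater: 664.62 T; water cools: 0.953·4180·(T − 24.7) = 3983.5(T − 24.7)
4648.2 T = 98393 − 57227 = 41167
T ≈ 8.86 °C — above 0 °C, consistent with complete melting.

T_f ≈ 8.9 °C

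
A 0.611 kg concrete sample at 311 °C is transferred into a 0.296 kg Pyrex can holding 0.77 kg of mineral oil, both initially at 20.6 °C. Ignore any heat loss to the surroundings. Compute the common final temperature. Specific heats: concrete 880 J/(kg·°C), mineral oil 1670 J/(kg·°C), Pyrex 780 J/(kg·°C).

T_f ≈ 96.6 °C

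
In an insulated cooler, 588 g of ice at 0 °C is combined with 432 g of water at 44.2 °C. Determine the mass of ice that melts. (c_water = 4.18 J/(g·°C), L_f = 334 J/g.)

m_melted ≈ 239 g

Cooling the water to 0 °C releases 432×4.18×44.2 = 79815 J.
Melting all 588 g of ice would need 588×334 = 196392 J.
79815 J < 196392 J, so only part of the ice melts and the system sits at 0 °C.
m_melted×334 = 79815  ⇒  m_melted ≈ 239 g.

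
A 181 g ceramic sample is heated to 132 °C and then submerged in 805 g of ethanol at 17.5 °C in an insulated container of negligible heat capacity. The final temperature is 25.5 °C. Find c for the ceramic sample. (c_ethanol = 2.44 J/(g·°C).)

c ≈ 0.815 J/(g·°C)

Net heat exchanged in the isolated system is zero:
181×c×(25.5 − 132) + 805×2.44×(25.5 − 17.5) = 0
-19276 c = -15714
c = -15714/-19276 ≈ 0.8152 J/(g·°C)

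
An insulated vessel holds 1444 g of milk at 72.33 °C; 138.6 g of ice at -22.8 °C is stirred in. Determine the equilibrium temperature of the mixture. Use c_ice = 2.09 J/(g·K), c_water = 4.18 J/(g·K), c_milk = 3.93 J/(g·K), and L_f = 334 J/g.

T_f ≈ 57.2 °C

Energy balance with sensible and latent terms:
warm ice to 0 °C: 138.6·2.09·(0 − (-22.8)) = 6604.6
  latent heat to melt: 138.6·334 = 46292
  warm the meltwater: 579.35 T
  milk: 5674.9(T − 72.33)
6254.3 T = 410467 − 52897 = 357570
T ≈ 57.17 °C. Since T > 0 °C, the all-ice-melts assumption holds.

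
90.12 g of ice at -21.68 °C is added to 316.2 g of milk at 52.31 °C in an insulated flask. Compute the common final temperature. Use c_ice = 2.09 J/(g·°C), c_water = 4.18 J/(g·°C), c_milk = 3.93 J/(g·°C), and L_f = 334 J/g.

Conservation of energy gives ΣQ = 0:
warm ice to 0 °C: 90.12·2.09·(0 − (-21.68)) = 4083.4
  latent heat to melt: 90.12·334 = 30100
  meltwater 0→T: 90.12·4.18·T = 376.7 T
  milk cools: 316.2·3.93·(T − 52.31) = 1242.7(T − 52.31)
1619.4 T = 65004 − 34184 = 30820
T ≈ 19.03 °C (positive, so assuming full melt was valid).

T_f ≈ 19.0 °C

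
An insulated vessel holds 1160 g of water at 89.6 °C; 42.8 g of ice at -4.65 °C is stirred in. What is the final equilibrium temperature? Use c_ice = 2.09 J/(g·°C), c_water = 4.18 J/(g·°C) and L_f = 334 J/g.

T_f ≈ 83.5 °C

Energy balance with sensible and latent terms:
warm ice to 0 °C: 42.8·2.09·(0 − (-4.65)) = 415.95; fusion: m_ice L_f = 42.8·334 = 14295; warm the meltwater: 178.9 T; water: 4848.8(T − 89.6)
5027.7 T = 434452 − 14711 = 419741
T ≈ 83.49 °C — above 0 °C, consistent with complete melting.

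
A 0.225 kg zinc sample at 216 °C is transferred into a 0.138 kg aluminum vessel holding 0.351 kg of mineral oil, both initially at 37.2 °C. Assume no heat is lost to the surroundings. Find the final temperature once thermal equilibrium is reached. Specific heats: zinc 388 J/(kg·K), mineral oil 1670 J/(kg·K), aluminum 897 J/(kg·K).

Heat gained plus heat lost sum to zero:
0.225*388*(T − 216) + 0.351*1670*(T − 37.2) + 0.138*897*(T − 37.2) = 0
87.3(T − 216) + 586.17(T − 37.2) + 123.79(T − 37.2) = 0
(87.3 + 586.17 + 123.79) T = 87.3*216 + 586.17*37.2 + 123.79*37.2
T = 45267/797.26 ≈ 56.78 °C

T_f ≈ 56.8 °C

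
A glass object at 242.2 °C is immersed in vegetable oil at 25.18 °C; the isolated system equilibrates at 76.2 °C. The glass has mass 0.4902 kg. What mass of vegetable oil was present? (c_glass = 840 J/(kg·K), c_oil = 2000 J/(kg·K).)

Heat gained plus heat lost sum to zero:
0.4902·840·(76.2 − 242.2) + m·2000·(76.2 − 25.18) = 0
102040 m = 68353
m = 68353/102040 ≈ 0.6699 kg

m ≈ 0.67 kg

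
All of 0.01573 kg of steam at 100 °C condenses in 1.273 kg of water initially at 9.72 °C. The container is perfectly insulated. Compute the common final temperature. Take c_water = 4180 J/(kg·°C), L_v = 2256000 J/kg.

T_f ≈ 17.4 °C

Setting the total heat transfer to zero:
steam→water at 100 °C releases m L_v = 0.01573·2256000 = 35487
  condensed water 100 °C→T: 65.75(T − 100)
  original water: 5321.1(T − 9.72)
5386.9 T = 35487 + 6575.1 + 51721 = 93784
T ≈ 17.41 °C (< 100 °C, so full condensation is consistent).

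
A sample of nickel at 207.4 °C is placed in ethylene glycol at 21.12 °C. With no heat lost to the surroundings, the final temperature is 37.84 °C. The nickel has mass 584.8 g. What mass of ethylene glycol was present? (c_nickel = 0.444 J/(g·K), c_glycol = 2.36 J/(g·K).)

Heat lost by the nickel = heat gained by the glycol:
584.8×0.444×(207.4 − 37.84) = m×2.36×(37.84 − 21.12)
39.46 m = 44026  ⇒  m ≈ 1116 g

m ≈ 1120 g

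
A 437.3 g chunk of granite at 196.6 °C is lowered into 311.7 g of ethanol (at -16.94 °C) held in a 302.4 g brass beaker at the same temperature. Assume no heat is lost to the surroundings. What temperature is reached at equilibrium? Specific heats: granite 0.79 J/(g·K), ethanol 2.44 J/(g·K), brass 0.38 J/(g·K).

With ΣQ=0 the equilibrium temperature is the m·c-weighted mean:
T_f = (345.47*196.6 + 760.55*(-16.94) + 114.91*(-16.94)) / (345.47 + 760.55 + 114.91)
    = 53089 / 1220.9 ≈ 43.48 °C

T_f ≈ 43.5 °C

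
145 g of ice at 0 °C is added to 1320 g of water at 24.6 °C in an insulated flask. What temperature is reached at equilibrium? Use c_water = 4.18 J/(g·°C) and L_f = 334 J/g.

T_f ≈ 14.3 °C

Sum of m c ΔT and latent-heat terms is zero:
fusion: m_ice L_f = 145·334 = 48430; warm the meltwater: 606.1 T; water: 5517.6(T − 24.6)
6123.7 T = 135733 − 48430 = 87303
T ≈ 14.26 °C. Since T > 0 °C, the all-ice-melts assumption holds.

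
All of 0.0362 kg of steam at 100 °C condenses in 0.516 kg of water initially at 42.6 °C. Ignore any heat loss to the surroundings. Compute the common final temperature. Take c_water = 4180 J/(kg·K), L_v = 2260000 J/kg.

Energy conservation, ΣQ = 0:
steam→water at 100 °C releases m L_v = 0.0362·2260000 = 81812; condensed water 100 °C→T: 151.32(T − 100); original water: 2156.9(T − 42.6)
2308.2 T = 81812 + 15132 + 91883 = 188827
T ≈ 81.81 °C (< 100 °C, so full condensation is consistent).

T_f ≈ 81.8 °C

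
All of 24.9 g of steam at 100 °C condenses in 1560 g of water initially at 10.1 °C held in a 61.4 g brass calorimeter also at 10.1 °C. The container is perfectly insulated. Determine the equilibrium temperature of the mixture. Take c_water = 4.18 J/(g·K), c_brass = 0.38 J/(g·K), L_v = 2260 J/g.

Energy balance with sensible and latent terms:
condense steam: −24.9×2260 = −56274
  condensed water 100 °C→T: 104.08(T − 100)
  water warms: 1560×4.18×(T − 10.1) = 6520.8(T − 10.1)
  brass cup: 61.4×0.38×(T − 10.1) = 23.33(T − 10.1)
6648.2 T = 56274 + 10408 + 66096 = 132778
T ≈ 19.97 °C — below 100 °C, confirming all the steam condensed.

T_f ≈ 20.0 °C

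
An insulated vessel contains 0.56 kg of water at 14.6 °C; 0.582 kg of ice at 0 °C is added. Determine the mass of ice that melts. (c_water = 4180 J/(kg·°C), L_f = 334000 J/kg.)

Heat available from the water dropping to 0 °C: 0.56×4180×14.6 = 34176 J.
Fully melting the ice requires m_ice L_f = 0.582×334000 = 194388 J.
That's not enough to melt it all — equilibrium is at 0 °C with ice remaining.
m_melted×334000 = 34176  ⇒  m_melted ≈ 0.1023 kg.

m_melted ≈ 0.102 kg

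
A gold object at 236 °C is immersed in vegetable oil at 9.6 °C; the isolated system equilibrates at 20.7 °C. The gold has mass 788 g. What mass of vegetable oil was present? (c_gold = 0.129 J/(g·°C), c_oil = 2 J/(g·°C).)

m ≈ 986 g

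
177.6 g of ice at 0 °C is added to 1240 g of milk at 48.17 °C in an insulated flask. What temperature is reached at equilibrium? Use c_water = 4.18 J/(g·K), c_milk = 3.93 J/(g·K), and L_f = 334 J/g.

T_f ≈ 31.2 °C

Energy balance with sensible and latent terms:
melt ice: 177.6·334 = 59318
  meltwater 0→T: 177.6·4.18·T = 742.37 T
  milk cools: 1240·3.93·(T − 48.17) = 4873.2(T − 48.17)
5615.6 T = 234742 − 59318 = 175424
T ≈ 31.24 °C. Since T > 0 °C, the all-ice-melts assumption holds.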